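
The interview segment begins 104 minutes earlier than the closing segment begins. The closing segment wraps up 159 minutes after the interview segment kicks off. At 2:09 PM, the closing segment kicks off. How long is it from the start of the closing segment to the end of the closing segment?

The interview segment starts at 2:09 PM − 104 min = 12:25 PM.
The closing segment ends at 12:25 PM + 159 min = 3:04 PM.
From 2:09 PM to 3:04 PM is 55 minutes.

55 minutes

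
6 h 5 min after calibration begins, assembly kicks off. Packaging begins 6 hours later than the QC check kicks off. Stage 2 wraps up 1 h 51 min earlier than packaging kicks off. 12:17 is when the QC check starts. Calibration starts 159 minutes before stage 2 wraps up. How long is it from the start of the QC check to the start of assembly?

Packaging starts at 12:17 + 360 min = 18:17.
Stage 2 ends at 18:17 − 111 min = 16:26.
Calibration starts at 16:26 − 159 min = 13:47.
Assembly starts at 13:47 + 365 min = 19:52.
From 12:17 to 19:52 is 7 hours 35 minutes.

7 hours 35 minutes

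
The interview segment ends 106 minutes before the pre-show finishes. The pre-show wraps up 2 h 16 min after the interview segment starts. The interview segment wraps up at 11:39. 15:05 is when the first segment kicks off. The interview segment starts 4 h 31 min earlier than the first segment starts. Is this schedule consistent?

No

The interview segment starts at 15:05 − 271 min = 10:34.
The pre-show ends at 10:34 + 136 min = 12:50.
The interview segment ends at 12:50 − 106 min = 11:04.
But the interview segment is also said to end at 11:39 — a 35-minute conflict.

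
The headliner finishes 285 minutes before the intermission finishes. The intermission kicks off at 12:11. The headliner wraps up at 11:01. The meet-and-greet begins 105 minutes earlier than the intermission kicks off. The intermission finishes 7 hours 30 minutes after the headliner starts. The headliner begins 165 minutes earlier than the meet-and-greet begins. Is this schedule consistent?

The meet-and-greet starts at 12:11 − 105 min = 10:26.
The headliner starts at 10:26 − 165 min = 07:41.
The intermission ends at 07:41 + 450 min = 15:11.
The headliner ends at 15:11 − 285 min = 10:26.
But the headliner is also said to end at 11:01 — a 35-minute conflict.

No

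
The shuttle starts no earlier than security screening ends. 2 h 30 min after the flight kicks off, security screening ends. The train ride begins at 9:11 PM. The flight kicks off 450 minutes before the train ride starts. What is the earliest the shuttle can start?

4:11 PM

The flight starts at 9:11 PM − 450 min = 1:41 PM.
Security screening ends at 1:41 PM + 150 min = 4:11 PM.
The shuttle is bounded by security screening, so the earliest it can start is 4:11 PM.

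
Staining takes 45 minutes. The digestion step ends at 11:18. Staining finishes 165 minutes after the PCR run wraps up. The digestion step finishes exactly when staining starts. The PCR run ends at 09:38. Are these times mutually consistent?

No

Staining ends at 09:38 + 165 min = 12:23.
Staining starts at 12:23 − 45 min = 11:38.
So the digestion step ends at 11:38.
But the digestion step is also said to end at 11:18 — a 20-minute conflict.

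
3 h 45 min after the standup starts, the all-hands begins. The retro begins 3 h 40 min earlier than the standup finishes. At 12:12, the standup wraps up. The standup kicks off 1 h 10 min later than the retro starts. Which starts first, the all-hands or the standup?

the standup

The retro starts at 12:12 − 220 min = 08:32.
The standup starts at 08:32 + 70 min = 09:42.
The all-hands starts at 09:42 + 225 min = 13:27.
The all-hands starts at 13:27 and the standup starts at 09:42, so the standup is first.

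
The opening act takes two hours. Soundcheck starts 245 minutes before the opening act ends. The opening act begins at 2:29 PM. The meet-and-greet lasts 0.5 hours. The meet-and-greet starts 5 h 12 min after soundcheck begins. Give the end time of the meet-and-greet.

6:06 PM

The opening act ends at 2:29 PM + 120 min = 4:29 PM.
Soundcheck starts at 4:29 PM − 245 min = 12:24 PM.
The meet-and-greet starts at 12:24 PM + 312 min = 5:36 PM.
The meet-and-greet ends at 5:36 PM + 30 min = 6:06 PM.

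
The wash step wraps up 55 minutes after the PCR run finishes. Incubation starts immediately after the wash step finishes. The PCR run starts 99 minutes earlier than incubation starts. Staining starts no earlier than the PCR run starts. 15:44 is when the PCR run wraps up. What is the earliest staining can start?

15:00

The wash step ends at 15:44 + 55 min = 16:39.
So incubation starts at 16:39.
The PCR run starts at 16:39 − 99 min = 15:00.
Staining is bounded by the PCR run, so the earliest it can start is 15:00.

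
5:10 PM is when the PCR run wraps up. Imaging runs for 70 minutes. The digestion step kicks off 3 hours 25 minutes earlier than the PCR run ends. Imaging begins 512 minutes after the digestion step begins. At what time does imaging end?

The digestion step starts at 5:10 PM − 205 min = 1:45 PM.
Imaging starts at 1:45 PM + 512 min = 10:17 PM.
Imaging ends at 10:17 PM + 70 min = 11:27 PM.

11:27 PM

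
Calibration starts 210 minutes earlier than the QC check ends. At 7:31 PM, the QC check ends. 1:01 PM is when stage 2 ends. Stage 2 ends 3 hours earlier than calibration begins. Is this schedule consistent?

Yes

Calibration starts at 7:31 PM − 210 min = 4:01 PM.
Stage 2 ends at 4:01 PM − 180 min = 1:01 PM.
That matches the stated 1:01 PM, so the schedule is consistent.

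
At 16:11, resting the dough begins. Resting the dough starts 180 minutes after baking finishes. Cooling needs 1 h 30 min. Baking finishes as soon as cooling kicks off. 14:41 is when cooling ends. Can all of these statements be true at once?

Cooling starts at 14:41 − 90 min = 13:11.
So baking ends at 13:11.
Resting the dough starts at 13:11 + 180 min = 16:11.
That matches the stated 16:11, so the schedule is consistent.

Yes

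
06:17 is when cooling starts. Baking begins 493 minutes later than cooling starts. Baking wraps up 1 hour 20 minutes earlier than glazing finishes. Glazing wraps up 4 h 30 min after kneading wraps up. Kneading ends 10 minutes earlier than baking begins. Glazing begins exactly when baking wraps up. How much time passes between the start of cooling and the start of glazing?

11 h 13 min

Baking starts at 06:17 + 493 min = 14:30.
Kneading ends at 14:30 − 10 min = 14:20.
Glazing ends at 14:20 + 270 min = 18:50.
Baking ends at 18:50 − 80 min = 17:30.
So glazing starts at 17:30.
From 06:17 to 17:30 is 11 h 13 min.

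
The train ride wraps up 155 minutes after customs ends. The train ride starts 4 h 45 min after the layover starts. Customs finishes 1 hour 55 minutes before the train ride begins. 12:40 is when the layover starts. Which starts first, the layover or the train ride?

The train ride starts at 12:40 + 285 min = 17:25.
The layover starts at 12:40 and the train ride starts at 17:25, so the layover is first.

the layover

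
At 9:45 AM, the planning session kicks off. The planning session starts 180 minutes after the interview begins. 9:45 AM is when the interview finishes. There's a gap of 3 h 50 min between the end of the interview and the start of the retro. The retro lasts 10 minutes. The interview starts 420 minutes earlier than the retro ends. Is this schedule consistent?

Yes

The retro starts at 9:45 AM + 230 min = 1:35 PM.
The retro ends at 1:35 PM + 10 min = 1:45 PM.
The interview starts at 1:45 PM − 420 min = 6:45 AM.
The planning session starts at 6:45 AM + 180 min = 9:45 AM.
That matches the stated 9:45 AM, so the schedule is consistent.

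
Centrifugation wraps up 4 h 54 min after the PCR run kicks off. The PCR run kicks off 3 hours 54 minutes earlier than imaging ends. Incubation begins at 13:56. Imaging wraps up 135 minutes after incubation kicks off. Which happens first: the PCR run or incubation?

Imaging ends at 13:56 + 135 min = 16:11.
The PCR run starts at 16:11 − 234 min = 12:17.
The PCR run starts at 12:17 and incubation starts at 13:56, so the PCR run is first.

the PCR run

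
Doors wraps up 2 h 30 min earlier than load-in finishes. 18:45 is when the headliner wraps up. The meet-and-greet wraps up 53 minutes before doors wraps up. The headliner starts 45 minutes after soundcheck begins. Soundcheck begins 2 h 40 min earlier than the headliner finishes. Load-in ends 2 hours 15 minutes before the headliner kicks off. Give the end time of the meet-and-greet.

Soundcheck starts at 18:45 − 160 min = 16:05.
The headliner starts at 16:05 + 45 min = 16:50.
Load-in ends at 16:50 − 135 min = 14:35.
Doors ends at 14:35 − 150 min = 12:05.
The meet-and-greet ends at 12:05 − 53 min = 11:12.

11:12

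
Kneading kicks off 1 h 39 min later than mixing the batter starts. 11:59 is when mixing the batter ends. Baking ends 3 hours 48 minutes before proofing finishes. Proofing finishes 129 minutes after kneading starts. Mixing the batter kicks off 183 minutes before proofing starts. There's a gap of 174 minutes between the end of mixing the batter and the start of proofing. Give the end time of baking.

Proofing starts at 11:59 + 174 min = 14:53.
Mixing the batter starts at 14:53 − 183 min = 11:50.
Kneading starts at 11:50 + 99 min = 13:29.
Proofing ends at 13:29 + 129 min = 15:38.
Baking ends at 15:38 − 228 min = 11:50.

11:50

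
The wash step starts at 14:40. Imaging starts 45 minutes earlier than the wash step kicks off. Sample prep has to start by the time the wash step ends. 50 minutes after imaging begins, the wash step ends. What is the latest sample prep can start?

14:45

Imaging starts at 14:40 − 45 min = 13:55.
The wash step ends at 13:55 + 50 min = 14:45.
Sample prep is bounded by the wash step, so the latest it can start is 14:45.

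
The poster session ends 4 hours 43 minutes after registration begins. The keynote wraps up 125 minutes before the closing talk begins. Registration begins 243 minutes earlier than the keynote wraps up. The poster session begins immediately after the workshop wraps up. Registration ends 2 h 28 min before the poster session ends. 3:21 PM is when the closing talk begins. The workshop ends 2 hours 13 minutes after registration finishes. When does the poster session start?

The keynote ends at 3:21 PM − 125 min = 1:16 PM.
Registration starts at 1:16 PM − 243 min = 9:13 AM.
The poster session ends at 9:13 AM + 283 min = 1:56 PM.
Registration ends at 1:56 PM − 148 min = 11:28 AM.
The workshop ends at 11:28 AM + 133 min = 1:41 PM.
So the poster session starts at 1:41 PM.

1:41 PM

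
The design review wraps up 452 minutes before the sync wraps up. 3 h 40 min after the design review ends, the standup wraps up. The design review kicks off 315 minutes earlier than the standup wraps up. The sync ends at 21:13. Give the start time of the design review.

The design review ends at 21:13 − 452 min = 13:41.
The standup ends at 13:41 + 220 min = 17:21.
The design review starts at 17:21 − 315 min = 12:06.

12:06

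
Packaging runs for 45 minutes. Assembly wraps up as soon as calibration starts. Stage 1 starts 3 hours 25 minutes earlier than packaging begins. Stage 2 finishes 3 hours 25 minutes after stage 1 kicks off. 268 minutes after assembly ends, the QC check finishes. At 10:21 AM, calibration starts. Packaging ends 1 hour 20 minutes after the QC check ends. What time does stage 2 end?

Assembly ends at 10:21 AM.
The QC check ends at 10:21 AM + 268 min = 2:49 PM.
Packaging ends at 2:49 PM + 80 min = 4:09 PM.
Packaging starts at 4:09 PM − 45 min = 3:24 PM.
Stage 1 starts at 3:24 PM − 205 min = 11:59 AM.
Stage 2 ends at 11:59 AM + 205 min = 3:24 PM.

3:24 PM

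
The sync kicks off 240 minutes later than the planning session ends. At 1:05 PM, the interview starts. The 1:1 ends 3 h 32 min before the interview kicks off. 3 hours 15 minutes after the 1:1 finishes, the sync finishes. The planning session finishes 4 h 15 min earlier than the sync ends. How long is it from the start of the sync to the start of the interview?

The 1:1 ends at 1:05 PM − 212 min = 9:33 AM.
The sync ends at 9:33 AM + 195 min = 12:48 PM.
The planning session ends at 12:48 PM − 255 min = 8:33 AM.
The sync starts at 8:33 AM + 240 min = 12:33 PM.
From 12:33 PM to 1:05 PM is 32 minutes.

32 minutes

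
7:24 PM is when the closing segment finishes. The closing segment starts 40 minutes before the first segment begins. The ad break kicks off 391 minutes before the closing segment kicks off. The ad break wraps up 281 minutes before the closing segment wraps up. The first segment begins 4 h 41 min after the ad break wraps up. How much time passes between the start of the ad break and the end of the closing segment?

431 minutes

The ad break ends at 7:24 PM − 281 min = 2:43 PM.
The first segment starts at 2:43 PM + 281 min = 7:24 PM.
The closing segment starts at 7:24 PM − 40 min = 6:44 PM.
The ad break starts at 6:44 PM − 391 min = 12:13 PM.
From 12:13 PM to 7:24 PM is 431 minutes.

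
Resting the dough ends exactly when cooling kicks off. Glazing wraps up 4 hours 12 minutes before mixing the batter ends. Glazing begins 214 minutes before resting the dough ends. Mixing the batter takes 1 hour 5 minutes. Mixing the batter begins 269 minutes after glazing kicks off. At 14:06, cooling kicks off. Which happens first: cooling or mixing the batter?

Resting the dough ends at 14:06.
Glazing starts at 14:06 − 214 min = 10:32.
Mixing the batter starts at 10:32 + 269 min = 15:01.
Cooling starts at 14:06 and mixing the batter starts at 15:01, so cooling is first.

cooling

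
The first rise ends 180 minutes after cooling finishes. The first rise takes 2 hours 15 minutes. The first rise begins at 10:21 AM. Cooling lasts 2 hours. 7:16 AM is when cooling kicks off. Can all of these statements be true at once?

No

Cooling ends at 7:16 AM + 120 min = 9:16 AM.
The first rise ends at 9:16 AM + 180 min = 12:16 PM.
The first rise starts at 12:16 PM − 135 min = 10:01 AM.
But the first rise is also said to start at 10:21 AM — a 20-minute conflict.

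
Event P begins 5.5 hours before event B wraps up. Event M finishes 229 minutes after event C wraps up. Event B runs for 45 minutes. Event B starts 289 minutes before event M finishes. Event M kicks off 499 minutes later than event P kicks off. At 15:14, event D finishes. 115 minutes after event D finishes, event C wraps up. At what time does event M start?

Event C ends at 15:14 + 115 min = 17:09.
Event M ends at 17:09 + 229 min = 20:58.
Event B starts at 20:58 − 289 min = 16:09.
Event B ends at 16:09 + 45 min = 16:54.
Event P starts at 16:54 − 330 min = 11:24.
Event M starts at 11:24 + 499 min = 19:43.

19:43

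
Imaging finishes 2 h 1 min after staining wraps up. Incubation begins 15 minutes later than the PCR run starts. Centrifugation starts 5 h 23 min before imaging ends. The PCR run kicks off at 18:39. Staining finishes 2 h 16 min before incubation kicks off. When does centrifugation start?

13:16

Incubation starts at 18:39 + 15 min = 18:54.
Staining ends at 18:54 − 136 min = 16:38.
Imaging ends at 16:38 + 121 min = 18:39.
Centrifugation starts at 18:39 − 323 min = 13:16.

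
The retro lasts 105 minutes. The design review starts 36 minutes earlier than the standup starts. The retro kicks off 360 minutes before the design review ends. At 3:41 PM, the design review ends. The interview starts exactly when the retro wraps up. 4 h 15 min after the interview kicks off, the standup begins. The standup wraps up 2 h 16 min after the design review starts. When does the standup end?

5:21 PM

The retro starts at 3:41 PM − 360 min = 9:41 AM.
The retro ends at 9:41 AM + 105 min = 11:26 AM.
So the interview starts at 11:26 AM.
The standup starts at 11:26 AM + 255 min = 3:41 PM.
The design review starts at 3:41 PM − 36 min = 3:05 PM.
The standup ends at 3:05 PM + 136 min = 5:21 PM.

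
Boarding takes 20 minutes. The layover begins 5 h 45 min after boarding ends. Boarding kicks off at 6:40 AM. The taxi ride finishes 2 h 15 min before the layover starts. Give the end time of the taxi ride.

10:30 AM

Boarding ends at 6:40 AM + 20 min = 7:00 AM.
The layover starts at 7:00 AM + 345 min = 12:45 PM.
The taxi ride ends at 12:45 PM − 135 min = 10:30 AM.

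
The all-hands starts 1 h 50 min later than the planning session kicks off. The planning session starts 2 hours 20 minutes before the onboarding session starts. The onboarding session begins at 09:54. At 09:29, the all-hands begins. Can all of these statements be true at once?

No

The planning session starts at 09:54 − 140 min = 07:34.
The all-hands starts at 07:34 + 110 min = 09:24.
But the all-hands is also said to start at 09:29 — a 5-minute conflict.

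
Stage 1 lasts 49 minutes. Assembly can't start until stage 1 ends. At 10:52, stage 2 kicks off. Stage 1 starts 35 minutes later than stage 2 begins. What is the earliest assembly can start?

12:16

Stage 1 starts at 10:52 + 35 min = 11:27.
Stage 1 ends at 11:27 + 49 min = 12:16.
Assembly is bounded by stage 1, so the earliest it can start is 12:16.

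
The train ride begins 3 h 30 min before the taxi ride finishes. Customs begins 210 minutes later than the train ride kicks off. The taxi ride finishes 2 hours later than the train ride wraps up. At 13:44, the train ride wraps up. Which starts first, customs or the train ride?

The taxi ride ends at 13:44 + 120 min = 15:44.
The train ride starts at 15:44 − 210 min = 12:14.
Customs starts at 12:14 + 210 min = 15:44.
Customs starts at 15:44 and the train ride starts at 12:14, so the train ride is first.

the train ride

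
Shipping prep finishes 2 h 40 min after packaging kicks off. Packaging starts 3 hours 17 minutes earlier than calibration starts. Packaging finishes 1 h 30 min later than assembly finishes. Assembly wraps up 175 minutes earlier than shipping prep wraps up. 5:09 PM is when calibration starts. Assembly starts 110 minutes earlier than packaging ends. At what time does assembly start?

Packaging starts at 5:09 PM − 197 min = 1:52 PM.
Shipping prep ends at 1:52 PM + 160 min = 4:32 PM.
Assembly ends at 4:32 PM − 175 min = 1:37 PM.
Packaging ends at 1:37 PM + 90 min = 3:07 PM.
Assembly starts at 3:07 PM − 110 min = 1:17 PM.

1:17 PM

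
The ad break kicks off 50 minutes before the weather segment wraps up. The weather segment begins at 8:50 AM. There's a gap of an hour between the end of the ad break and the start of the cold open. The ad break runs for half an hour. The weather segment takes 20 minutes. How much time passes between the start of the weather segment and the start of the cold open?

The weather segment ends at 8:50 AM + 20 min = 9:10 AM.
The ad break starts at 9:10 AM − 50 min = 8:20 AM.
The ad break ends at 8:20 AM + 30 min = 8:50 AM.
The cold open starts at 8:50 AM + 60 min = 9:50 AM.
From 8:50 AM to 9:50 AM is 60 minutes.

60 minutes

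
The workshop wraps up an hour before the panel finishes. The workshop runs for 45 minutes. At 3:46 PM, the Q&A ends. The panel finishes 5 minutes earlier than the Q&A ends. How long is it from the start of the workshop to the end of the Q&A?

The panel ends at 3:46 PM − 5 min = 3:41 PM.
The workshop ends at 3:41 PM − 60 min = 2:41 PM.
The workshop starts at 2:41 PM − 45 min = 1:56 PM.
From 1:56 PM to 3:46 PM is 1 h 50 min.

1 h 50 min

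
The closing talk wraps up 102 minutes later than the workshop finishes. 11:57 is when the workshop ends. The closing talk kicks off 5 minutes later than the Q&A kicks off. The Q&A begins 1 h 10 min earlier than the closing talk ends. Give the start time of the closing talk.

The closing talk ends at 11:57 + 102 min = 13:39.
The Q&A starts at 13:39 − 70 min = 12:29.
The closing talk starts at 12:29 + 5 min = 12:34.

12:34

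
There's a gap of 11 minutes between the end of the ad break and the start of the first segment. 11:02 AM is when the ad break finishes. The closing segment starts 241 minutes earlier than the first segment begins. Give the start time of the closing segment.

7:12 AM

The first segment starts at 11:02 AM + 11 min = 11:13 AM.
The closing segment starts at 11:13 AM − 241 min = 7:12 AM.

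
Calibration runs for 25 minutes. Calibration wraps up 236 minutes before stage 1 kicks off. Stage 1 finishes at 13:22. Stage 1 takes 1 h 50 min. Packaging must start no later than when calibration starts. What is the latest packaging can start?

07:11

Stage 1 starts at 13:22 − 110 min = 11:32.
Calibration ends at 11:32 − 236 min = 07:36.
Calibration starts at 07:36 − 25 min = 07:11.
Packaging is bounded by calibration, so the latest it can start is 07:11.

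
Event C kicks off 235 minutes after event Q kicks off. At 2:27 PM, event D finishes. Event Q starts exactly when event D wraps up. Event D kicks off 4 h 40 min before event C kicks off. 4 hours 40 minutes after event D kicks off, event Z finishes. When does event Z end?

Event Q starts at 2:27 PM.
Event C starts at 2:27 PM + 235 min = 6:22 PM.
Event D starts at 6:22 PM − 280 min = 1:42 PM.
Event Z ends at 1:42 PM + 280 min = 6:22 PM.

6:22 PM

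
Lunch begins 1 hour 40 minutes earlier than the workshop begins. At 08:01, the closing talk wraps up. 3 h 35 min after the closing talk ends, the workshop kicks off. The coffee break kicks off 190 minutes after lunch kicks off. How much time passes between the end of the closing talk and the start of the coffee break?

305 minutes

The workshop starts at 08:01 + 215 min = 11:36.
Lunch starts at 11:36 − 100 min = 09:56.
The coffee break starts at 09:56 + 190 min = 13:06.
From 08:01 to 13:06 is 305 minutes.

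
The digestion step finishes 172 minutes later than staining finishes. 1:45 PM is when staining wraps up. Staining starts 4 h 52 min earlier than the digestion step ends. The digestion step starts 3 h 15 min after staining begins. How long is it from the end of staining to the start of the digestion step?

1 h 15 min

The digestion step ends at 1:45 PM + 172 min = 4:37 PM.
Staining starts at 4:37 PM − 292 min = 11:45 AM.
The digestion step starts at 11:45 AM + 195 min = 3:00 PM.
From 1:45 PM to 3:00 PM is 1 h 15 min.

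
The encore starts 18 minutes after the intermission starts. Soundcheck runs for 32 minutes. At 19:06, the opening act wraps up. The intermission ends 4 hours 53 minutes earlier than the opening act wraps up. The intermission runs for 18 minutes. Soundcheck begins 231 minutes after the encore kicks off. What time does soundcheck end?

The intermission ends at 19:06 − 293 min = 14:13.
The intermission starts at 14:13 − 18 min = 13:55.
The encore starts at 13:55 + 18 min = 14:13.
Soundcheck starts at 14:13 + 231 min = 18:04.
Soundcheck ends at 18:04 + 32 min = 18:36.

18:36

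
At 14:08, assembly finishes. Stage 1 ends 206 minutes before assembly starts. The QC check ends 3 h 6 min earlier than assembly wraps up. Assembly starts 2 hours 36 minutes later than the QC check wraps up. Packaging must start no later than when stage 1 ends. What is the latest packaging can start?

The QC check ends at 14:08 − 186 min = 11:02.
Assembly starts at 11:02 + 156 min = 13:38.
Stage 1 ends at 13:38 − 206 min = 10:12.
Packaging is bounded by stage 1, so the latest it can start is 10:12.

10:12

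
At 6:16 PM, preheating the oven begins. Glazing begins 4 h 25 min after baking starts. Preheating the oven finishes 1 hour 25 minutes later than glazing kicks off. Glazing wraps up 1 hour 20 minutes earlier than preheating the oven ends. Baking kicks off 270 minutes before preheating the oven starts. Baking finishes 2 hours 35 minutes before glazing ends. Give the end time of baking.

Baking starts at 6:16 PM − 270 min = 1:46 PM.
Glazing starts at 1:46 PM + 265 min = 6:11 PM.
Preheating the oven ends at 6:11 PM + 85 min = 7:36 PM.
Glazing ends at 7:36 PM − 80 min = 6:16 PM.
Baking ends at 6:16 PM − 155 min = 3:41 PM.

3:41 PM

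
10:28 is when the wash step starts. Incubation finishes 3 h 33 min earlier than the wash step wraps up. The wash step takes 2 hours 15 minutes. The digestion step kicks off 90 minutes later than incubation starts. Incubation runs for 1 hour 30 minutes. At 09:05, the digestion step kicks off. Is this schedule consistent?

No

The wash step ends at 10:28 + 135 min = 12:43.
Incubation ends at 12:43 − 213 min = 09:10.
Incubation starts at 09:10 − 90 min = 07:40.
The digestion step starts at 07:40 + 90 min = 09:10.
But the digestion step is also said to start at 09:05 — a 5-minute conflict.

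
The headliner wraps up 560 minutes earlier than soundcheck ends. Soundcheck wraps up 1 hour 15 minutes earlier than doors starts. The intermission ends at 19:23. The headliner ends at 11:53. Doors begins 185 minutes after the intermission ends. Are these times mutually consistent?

Yes

Doors starts at 19:23 + 185 min = 22:28.
Soundcheck ends at 22:28 − 75 min = 21:13.
The headliner ends at 21:13 − 560 min = 11:53.
That matches the stated 11:53, so the schedule is consistent.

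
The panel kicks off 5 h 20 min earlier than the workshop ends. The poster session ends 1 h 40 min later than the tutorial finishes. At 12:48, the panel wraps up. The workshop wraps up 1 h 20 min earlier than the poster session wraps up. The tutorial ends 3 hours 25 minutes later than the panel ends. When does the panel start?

The tutorial ends at 12:48 + 205 min = 16:13.
The poster session ends at 16:13 + 100 min = 17:53.
The workshop ends at 17:53 − 80 min = 16:33.
The panel starts at 16:33 − 320 min = 11:13.

11:13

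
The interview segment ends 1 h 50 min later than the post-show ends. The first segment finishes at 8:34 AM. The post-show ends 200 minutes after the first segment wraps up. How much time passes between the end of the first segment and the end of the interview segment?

5 hours 10 minutes

The post-show ends at 8:34 AM + 200 min = 11:54 AM.
The interview segment ends at 11:54 AM + 110 min = 1:44 PM.
From 8:34 AM to 1:44 PM is 5 hours 10 minutes.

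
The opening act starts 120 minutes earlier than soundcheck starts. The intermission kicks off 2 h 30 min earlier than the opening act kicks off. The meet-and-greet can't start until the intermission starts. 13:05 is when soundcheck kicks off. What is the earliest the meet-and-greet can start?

08:35

The opening act starts at 13:05 − 120 min = 11:05.
The intermission starts at 11:05 − 150 min = 08:35.
The meet-and-greet is bounded by the intermission, so the earliest it can start is 08:35.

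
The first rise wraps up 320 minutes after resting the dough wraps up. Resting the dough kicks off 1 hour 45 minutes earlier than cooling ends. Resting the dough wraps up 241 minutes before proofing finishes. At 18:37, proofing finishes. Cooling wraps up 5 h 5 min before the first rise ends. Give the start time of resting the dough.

13:06

Resting the dough ends at 18:37 − 241 min = 14:36.
The first rise ends at 14:36 + 320 min = 19:56.
Cooling ends at 19:56 − 305 min = 14:51.
Resting the dough starts at 14:51 − 105 min = 13:06.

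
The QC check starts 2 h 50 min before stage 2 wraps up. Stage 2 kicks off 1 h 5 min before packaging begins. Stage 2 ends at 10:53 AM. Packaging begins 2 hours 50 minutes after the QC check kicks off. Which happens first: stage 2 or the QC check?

the QC check

The QC check starts at 10:53 AM − 170 min = 8:03 AM.
Packaging starts at 8:03 AM + 170 min = 10:53 AM.
Stage 2 starts at 10:53 AM − 65 min = 9:48 AM.
Stage 2 starts at 9:48 AM and the QC check starts at 8:03 AM, so the QC check is first.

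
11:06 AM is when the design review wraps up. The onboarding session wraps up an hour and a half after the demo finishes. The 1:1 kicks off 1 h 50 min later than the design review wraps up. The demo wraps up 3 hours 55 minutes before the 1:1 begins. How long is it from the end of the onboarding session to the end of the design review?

35 minutes

The 1:1 starts at 11:06 AM + 110 min = 12:56 PM.
The demo ends at 12:56 PM − 235 min = 9:01 AM.
The onboarding session ends at 9:01 AM + 90 min = 10:31 AM.
From 10:31 AM to 11:06 AM is 35 minutes.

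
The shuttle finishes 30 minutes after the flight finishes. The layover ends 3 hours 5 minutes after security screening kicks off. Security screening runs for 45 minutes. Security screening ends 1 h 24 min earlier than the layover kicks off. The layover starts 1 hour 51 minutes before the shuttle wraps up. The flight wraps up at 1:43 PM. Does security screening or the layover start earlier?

The shuttle ends at 1:43 PM + 30 min = 2:13 PM.
The layover starts at 2:13 PM − 111 min = 12:22 PM.
Security screening ends at 12:22 PM − 84 min = 10:58 AM.
Security screening starts at 10:58 AM − 45 min = 10:13 AM.
Security screening starts at 10:13 AM and the layover starts at 12:22 PM, so security screening is first.

security screening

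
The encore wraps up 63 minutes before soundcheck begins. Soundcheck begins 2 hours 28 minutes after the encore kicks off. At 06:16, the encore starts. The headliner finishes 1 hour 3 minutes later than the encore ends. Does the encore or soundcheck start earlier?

Soundcheck starts at 06:16 + 148 min = 08:44.
The encore starts at 06:16 and soundcheck starts at 08:44, so the encore is first.

the encore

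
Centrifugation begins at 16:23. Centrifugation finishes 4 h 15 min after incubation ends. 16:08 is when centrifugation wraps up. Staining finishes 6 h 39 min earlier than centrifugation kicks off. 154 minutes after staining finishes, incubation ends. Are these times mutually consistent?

No

Staining ends at 16:23 − 399 min = 09:44.
Incubation ends at 09:44 + 154 min = 12:18.
Centrifugation ends at 12:18 + 255 min = 16:33.
But centrifugation is also said to end at 16:08 — a 25-minute conflict.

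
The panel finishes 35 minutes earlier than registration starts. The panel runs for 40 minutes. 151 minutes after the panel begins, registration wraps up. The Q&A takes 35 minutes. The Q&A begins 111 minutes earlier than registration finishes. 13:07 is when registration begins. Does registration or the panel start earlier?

The panel ends at 13:07 − 35 min = 12:32.
The panel starts at 12:32 − 40 min = 11:52.
Registration starts at 13:07 and the panel starts at 11:52, so the panel is first.

the panel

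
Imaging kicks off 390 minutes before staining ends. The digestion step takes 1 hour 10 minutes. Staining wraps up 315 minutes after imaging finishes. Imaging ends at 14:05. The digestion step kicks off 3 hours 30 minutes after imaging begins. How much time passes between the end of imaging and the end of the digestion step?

Staining ends at 14:05 + 315 min = 19:20.
Imaging starts at 19:20 − 390 min = 12:50.
The digestion step starts at 12:50 + 210 min = 16:20.
The digestion step ends at 16:20 + 70 min = 17:30.
From 14:05 to 17:30 is 3 h 25 min.

3 h 25 min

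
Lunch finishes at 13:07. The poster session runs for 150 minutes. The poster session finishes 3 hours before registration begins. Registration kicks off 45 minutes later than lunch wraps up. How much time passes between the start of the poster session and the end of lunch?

Registration starts at 13:07 + 45 min = 13:52.
The poster session ends at 13:52 − 180 min = 10:52.
The poster session starts at 10:52 − 150 min = 08:22.
From 08:22 to 13:07 is 4 hours 45 minutes.

4 hours 45 minutes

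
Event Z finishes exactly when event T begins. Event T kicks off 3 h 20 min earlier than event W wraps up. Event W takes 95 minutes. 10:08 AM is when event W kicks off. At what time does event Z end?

Event W ends at 10:08 AM + 95 min = 11:43 AM.
Event T starts at 11:43 AM − 200 min = 8:23 AM.
So event Z ends at 8:23 AM.

8:23 AM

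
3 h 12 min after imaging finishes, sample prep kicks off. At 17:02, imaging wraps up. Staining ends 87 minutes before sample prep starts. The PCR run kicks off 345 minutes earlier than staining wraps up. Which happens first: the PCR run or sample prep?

Sample prep starts at 17:02 + 192 min = 20:14.
Staining ends at 20:14 − 87 min = 18:47.
The PCR run starts at 18:47 − 345 min = 13:02.
The PCR run starts at 13:02 and sample prep starts at 20:14, so the PCR run is first.

the PCR run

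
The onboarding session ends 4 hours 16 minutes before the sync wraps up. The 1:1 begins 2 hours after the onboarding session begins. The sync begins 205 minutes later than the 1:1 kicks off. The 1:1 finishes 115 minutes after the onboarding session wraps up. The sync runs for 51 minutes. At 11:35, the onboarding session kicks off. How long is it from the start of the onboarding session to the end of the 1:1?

The 1:1 starts at 11:35 + 120 min = 13:35.
The sync starts at 13:35 + 205 min = 17:00.
The sync ends at 17:00 + 51 min = 17:51.
The onboarding session ends at 17:51 − 256 min = 13:35.
The 1:1 ends at 13:35 + 115 min = 15:30.
From 11:35 to 15:30 is 3 h 55 min.

3 h 55 min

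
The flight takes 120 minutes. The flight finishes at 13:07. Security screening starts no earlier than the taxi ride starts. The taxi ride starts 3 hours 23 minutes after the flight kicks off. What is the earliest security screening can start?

The flight starts at 13:07 − 120 min = 11:07.
The taxi ride starts at 11:07 + 203 min = 14:30.
Security screening is bounded by the taxi ride, so the earliest it can start is 14:30.

14:30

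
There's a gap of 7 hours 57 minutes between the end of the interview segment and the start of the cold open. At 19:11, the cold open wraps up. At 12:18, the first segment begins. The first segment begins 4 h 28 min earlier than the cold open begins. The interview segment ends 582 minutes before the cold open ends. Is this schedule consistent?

No

The interview segment ends at 19:11 − 582 min = 09:29.
The cold open starts at 09:29 + 477 min = 17:26.
The first segment starts at 17:26 − 268 min = 12:58.
But the first segment is also said to start at 12:18 — a 40-minute conflict.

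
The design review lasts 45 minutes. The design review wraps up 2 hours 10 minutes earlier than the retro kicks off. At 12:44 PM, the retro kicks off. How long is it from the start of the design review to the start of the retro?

The design review ends at 12:44 PM − 130 min = 10:34 AM.
The design review starts at 10:34 AM − 45 min = 9:49 AM.
From 9:49 AM to 12:44 PM is 2 h 55 min.

2 h 55 min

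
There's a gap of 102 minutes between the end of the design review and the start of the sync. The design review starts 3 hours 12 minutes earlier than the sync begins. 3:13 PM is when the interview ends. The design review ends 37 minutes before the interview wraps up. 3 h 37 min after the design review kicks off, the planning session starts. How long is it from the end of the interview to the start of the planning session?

90 minutes

The design review ends at 3:13 PM − 37 min = 2:36 PM.
The sync starts at 2:36 PM + 102 min = 4:18 PM.
The design review starts at 4:18 PM − 192 min = 1:06 PM.
The planning session starts at 1:06 PM + 217 min = 4:43 PM.
From 3:13 PM to 4:43 PM is 90 minutes.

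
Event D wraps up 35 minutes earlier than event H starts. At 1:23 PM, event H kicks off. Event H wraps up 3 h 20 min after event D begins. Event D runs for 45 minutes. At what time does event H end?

Event D ends at 1:23 PM − 35 min = 12:48 PM.
Event D starts at 12:48 PM − 45 min = 12:03 PM.
Event H ends at 12:03 PM + 200 min = 3:23 PM.

3:23 PM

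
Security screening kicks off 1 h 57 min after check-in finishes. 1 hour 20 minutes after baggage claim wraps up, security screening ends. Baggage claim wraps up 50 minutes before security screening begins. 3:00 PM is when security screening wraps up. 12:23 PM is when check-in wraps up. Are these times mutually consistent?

No

Security screening starts at 12:23 PM + 117 min = 2:20 PM.
Baggage claim ends at 2:20 PM − 50 min = 1:30 PM.
Security screening ends at 1:30 PM + 80 min = 2:50 PM.
But security screening is also said to end at 3:00 PM — a 10-minute conflict.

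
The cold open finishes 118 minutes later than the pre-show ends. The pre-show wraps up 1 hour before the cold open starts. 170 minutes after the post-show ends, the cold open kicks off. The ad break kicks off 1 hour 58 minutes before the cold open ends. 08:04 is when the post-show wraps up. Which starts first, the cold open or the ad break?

the ad break

The cold open starts at 08:04 + 170 min = 10:54.
The pre-show ends at 10:54 − 60 min = 09:54.
The cold open ends at 09:54 + 118 min = 11:52.
The ad break starts at 11:52 − 118 min = 09:54.
The cold open starts at 10:54 and the ad break starts at 09:54, so the ad break is first.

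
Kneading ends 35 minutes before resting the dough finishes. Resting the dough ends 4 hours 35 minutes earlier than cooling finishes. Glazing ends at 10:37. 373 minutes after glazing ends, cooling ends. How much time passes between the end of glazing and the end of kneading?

1 hour 3 minutes

Cooling ends at 10:37 + 373 min = 16:50.
Resting the dough ends at 16:50 − 275 min = 12:15.
Kneading ends at 12:15 − 35 min = 11:40.
From 10:37 to 11:40 is 1 hour 3 minutes.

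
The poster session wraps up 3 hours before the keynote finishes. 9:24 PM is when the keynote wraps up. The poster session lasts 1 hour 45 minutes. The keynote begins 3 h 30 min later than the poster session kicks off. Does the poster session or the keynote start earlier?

The poster session ends at 9:24 PM − 180 min = 6:24 PM.
The poster session starts at 6:24 PM − 105 min = 4:39 PM.
The keynote starts at 4:39 PM + 210 min = 8:09 PM.
The poster session starts at 4:39 PM and the keynote starts at 8:09 PM, so the poster session is first.

the poster session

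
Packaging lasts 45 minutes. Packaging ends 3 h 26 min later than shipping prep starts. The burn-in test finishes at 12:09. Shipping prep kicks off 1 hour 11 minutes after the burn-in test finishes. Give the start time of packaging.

Shipping prep starts at 12:09 + 71 min = 13:20.
Packaging ends at 13:20 + 206 min = 16:46.
Packaging starts at 16:46 − 45 min = 16:01.

16:01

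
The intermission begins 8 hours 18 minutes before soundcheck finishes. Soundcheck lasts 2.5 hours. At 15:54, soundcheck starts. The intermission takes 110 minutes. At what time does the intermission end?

Soundcheck ends at 15:54 + 150 min = 18:24.
The intermission starts at 18:24 − 498 min = 10:06.
The intermission ends at 10:06 + 110 min = 11:56.

11:56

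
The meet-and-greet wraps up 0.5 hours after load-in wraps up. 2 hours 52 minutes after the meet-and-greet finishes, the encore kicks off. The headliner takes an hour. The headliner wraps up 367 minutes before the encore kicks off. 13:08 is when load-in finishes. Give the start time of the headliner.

09:23

The meet-and-greet ends at 13:08 + 30 min = 13:38.
The encore starts at 13:38 + 172 min = 16:30.
The headliner ends at 16:30 − 367 min = 10:23.
The headliner starts at 10:23 − 60 min = 09:23.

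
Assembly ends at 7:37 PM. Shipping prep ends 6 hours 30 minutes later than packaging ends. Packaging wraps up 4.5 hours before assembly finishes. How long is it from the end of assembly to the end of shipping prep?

Packaging ends at 7:37 PM − 270 min = 3:07 PM.
Shipping prep ends at 3:07 PM + 390 min = 9:37 PM.
From 7:37 PM to 9:37 PM is two hours.

two hours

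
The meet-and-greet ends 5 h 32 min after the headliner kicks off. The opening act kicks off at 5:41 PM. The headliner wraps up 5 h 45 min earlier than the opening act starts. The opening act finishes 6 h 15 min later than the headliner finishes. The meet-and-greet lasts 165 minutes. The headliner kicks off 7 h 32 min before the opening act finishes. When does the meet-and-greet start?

1:26 PM

The headliner ends at 5:41 PM − 345 min = 11:56 AM.
The opening act ends at 11:56 AM + 375 min = 6:11 PM.
The headliner starts at 6:11 PM − 452 min = 10:39 AM.
The meet-and-greet ends at 10:39 AM + 332 min = 4:11 PM.
The meet-and-greet starts at 4:11 PM − 165 min = 1:26 PM.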